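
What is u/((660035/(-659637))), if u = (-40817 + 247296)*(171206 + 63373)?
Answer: -31949938508705217/660035 ≈ -4.8406e+10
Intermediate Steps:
u = 48435637341 (u = 206479*234579 = 48435637341)
u/((660035/(-659637))) = 48435637341/((660035/(-659637))) = 48435637341/((660035*(-1/659637))) = 48435637341/(-660035/659637) = 48435637341*(-659637/660035) = -31949938508705217/660035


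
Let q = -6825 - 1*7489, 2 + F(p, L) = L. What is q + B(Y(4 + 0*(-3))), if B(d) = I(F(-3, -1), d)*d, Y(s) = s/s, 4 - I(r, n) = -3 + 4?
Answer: -14311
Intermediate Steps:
F(p, L) = -2 + L
I(r, n) = 3 (I(r, n) = 4 - (-3 + 4) = 4 - 1*1 = 4 - 1 = 3)
Y(s) = 1
q = -14314 (q = -6825 - 7489 = -14314)
B(d) = 3*d
q + B(Y(4 + 0*(-3))) = -14314 + 3*1 = -14314 + 3 = -14311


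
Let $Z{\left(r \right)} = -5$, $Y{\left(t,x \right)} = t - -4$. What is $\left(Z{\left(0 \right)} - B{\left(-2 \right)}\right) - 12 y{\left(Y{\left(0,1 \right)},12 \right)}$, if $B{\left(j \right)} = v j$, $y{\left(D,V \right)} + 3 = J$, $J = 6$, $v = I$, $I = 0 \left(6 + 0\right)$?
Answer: $-41$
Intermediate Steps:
$Y{\left(t,x \right)} = 4 + t$ ($Y{\left(t,x \right)} = t + 4 = 4 + t$)
$I = 0$ ($I = 0 \cdot 6 = 0$)
$v = 0$
$y{\left(D,V \right)} = 3$ ($y{\left(D,V \right)} = -3 + 6 = 3$)
$B{\left(j \right)} = 0$ ($B{\left(j \right)} = 0 j = 0$)
$\left(Z{\left(0 \right)} - B{\left(-2 \right)}\right) - 12 y{\left(Y{\left(0,1 \right)},12 \right)} = \left(-5 - 0\right) - 36 = \left(-5 + 0\right) - 36 = -5 - 36 = -41$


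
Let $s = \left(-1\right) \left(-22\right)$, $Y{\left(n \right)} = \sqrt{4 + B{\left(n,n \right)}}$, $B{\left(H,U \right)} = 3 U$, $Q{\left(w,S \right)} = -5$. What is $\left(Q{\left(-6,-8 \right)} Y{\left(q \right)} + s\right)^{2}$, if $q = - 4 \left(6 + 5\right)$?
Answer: $-2716 - 1760 i \sqrt{2} \approx -2716.0 - 2489.0 i$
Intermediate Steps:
$q = -44$ ($q = \left(-4\right) 11 = -44$)
$Y{\left(n \right)} = \sqrt{4 + 3 n}$
$s = 22$
$\left(Q{\left(-6,-8 \right)} Y{\left(q \right)} + s\right)^{2} = \left(- 5 \sqrt{4 + 3 \left(-44\right)} + 22\right)^{2} = \left(- 5 \sqrt{4 - 132} + 22\right)^{2} = \left(- 5 \sqrt{-128} + 22\right)^{2} = \left(- 5 \cdot 8 i \sqrt{2} + 22\right)^{2} = \left(- 40 i \sqrt{2} + 22\right)^{2} = \left(22 - 40 i \sqrt{2}\right)^{2}$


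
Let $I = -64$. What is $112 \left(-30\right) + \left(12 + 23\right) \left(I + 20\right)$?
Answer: $-4900$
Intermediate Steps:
$112 \left(-30\right) + \left(12 + 23\right) \left(I + 20\right) = 112 \left(-30\right) + \left(12 + 23\right) \left(-64 + 20\right) = -3360 + 35 \left(-44\right) = -3360 - 1540 = -4900$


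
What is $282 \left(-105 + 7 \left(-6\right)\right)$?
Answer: $-41454$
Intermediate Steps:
$282 \left(-105 + 7 \left(-6\right)\right) = 282 \left(-105 - 42\right) = 282 \left(-147\right) = -41454$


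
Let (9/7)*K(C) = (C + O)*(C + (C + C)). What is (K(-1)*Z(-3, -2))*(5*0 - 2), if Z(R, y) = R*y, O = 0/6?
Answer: -28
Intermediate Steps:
O = 0 (O = 0*(⅙) = 0)
K(C) = 7*C²/3 (K(C) = 7*((C + 0)*(C + (C + C)))/9 = 7*(C*(C + 2*C))/9 = 7*(C*(3*C))/9 = 7*(3*C²)/9 = 7*C²/3)
(K(-1)*Z(-3, -2))*(5*0 - 2) = (((7/3)*(-1)²)*(-3*(-2)))*(5*0 - 2) = (((7/3)*1)*6)*(0 - 2) = ((7/3)*6)*(-2) = 14*(-2) = -28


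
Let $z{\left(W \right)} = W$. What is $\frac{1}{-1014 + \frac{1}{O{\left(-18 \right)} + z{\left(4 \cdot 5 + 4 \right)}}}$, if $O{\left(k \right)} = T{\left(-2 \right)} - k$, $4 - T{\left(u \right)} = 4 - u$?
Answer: $- \frac{40}{40559} \approx -0.00098622$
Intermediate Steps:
$T{\left(u \right)} = u$ ($T{\left(u \right)} = 4 - \left(4 - u\right) = 4 + \left(-4 + u\right) = u$)
$O{\left(k \right)} = -2 - k$
$\frac{1}{-1014 + \frac{1}{O{\left(-18 \right)} + z{\left(4 \cdot 5 + 4 \right)}}} = \frac{1}{-1014 + \frac{1}{\left(-2 - -18\right) + \left(4 \cdot 5 + 4\right)}} = \frac{1}{-1014 + \frac{1}{\left(-2 + 18\right) + \left(20 + 4\right)}} = \frac{1}{-1014 + \frac{1}{16 + 24}} = \frac{1}{-1014 + \frac{1}{40}} = \frac{1}{- \frac{40559}{40}} = - \frac{40}{40559}$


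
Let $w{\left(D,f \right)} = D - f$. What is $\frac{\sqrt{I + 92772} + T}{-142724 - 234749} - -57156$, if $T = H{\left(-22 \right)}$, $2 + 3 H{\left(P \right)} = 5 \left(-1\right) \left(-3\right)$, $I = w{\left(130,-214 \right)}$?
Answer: $\frac{64724540351}{1132419} - \frac{2 \sqrt{23279}}{377473} \approx 57156.0$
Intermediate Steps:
$I = 344$ ($I = 130 - -214 = 130 + 214 = 344$)
$H{\left(P \right)} = \frac{13}{3}$ ($H{\left(P \right)} = - \frac{2}{3} + \frac{5 \left(-1\right) \left(-3\right)}{3} = - \frac{2}{3} + \frac{\left(-5\right) \left(-3\right)}{3} = - \frac{2}{3} + \frac{1}{3} \cdot 15 = - \frac{2}{3} + 5 = \frac{13}{3}$)
$T = \frac{13}{3} \approx 4.3333$
$\frac{\sqrt{I + 92772} + T}{-142724 - 234749} - -57156 = \frac{\sqrt{344 + 92772} + \frac{13}{3}}{-142724 - 234749} - -57156 = \frac{\sqrt{93116} + \frac{13}{3}}{-377473} + 57156 = \left(2 \sqrt{23279} + \frac{13}{3}\right) \left(- \frac{1}{377473}\right) + 57156 = \left(\frac{13}{3} + 2 \sqrt{23279}\right) \left(- \frac{1}{377473}\right) + 57156 = \left(- \frac{13}{1132419} - \frac{2 \sqrt{23279}}{377473}\right) + 57156 = \frac{64724540351}{1132419} - \frac{2 \sqrt{23279}}{377473}$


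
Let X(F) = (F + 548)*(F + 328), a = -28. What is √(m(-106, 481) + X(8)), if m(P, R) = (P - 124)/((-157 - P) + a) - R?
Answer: √1162934905/79 ≈ 431.67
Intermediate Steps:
X(F) = (328 + F)*(548 + F) (X(F) = (548 + F)*(328 + F) = (328 + F)*(548 + F))
m(P, R) = -R + (-124 + P)/(-185 - P) (m(P, R) = (P - 124)/((-157 - P) - 28) - R = (-124 + P)/(-185 - P) - R = -R + (-124 + P)/(-185 - P))
√(m(-106, 481) + X(8)) = √((124 - 1*(-106) - 185*481 - 1*(-106)*481)/(185 - 106) + (179744 + 8² + 876*8)) = √((124 + 106 - 88985 + 50986)/79 + (179744 + 64 + 7008)) = √((1/79)*(-37769) + 186816) = √(-37769/79 + 186816) = √(14720695/79) = √1162934905/79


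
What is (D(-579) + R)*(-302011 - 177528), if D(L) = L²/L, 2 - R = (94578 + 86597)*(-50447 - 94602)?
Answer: -12601926223868922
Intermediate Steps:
R = 26279252577 (R = 2 - (94578 + 86597)*(-50447 - 94602) = 2 - 181175*(-145049) = 2 - 1*(-26279252575) = 2 + 26279252575 = 26279252577)
D(L) = L
(D(-579) + R)*(-302011 - 177528) = (-579 + 26279252577)*(-302011 - 177528) = 26279251998*(-479539) = -12601926223868922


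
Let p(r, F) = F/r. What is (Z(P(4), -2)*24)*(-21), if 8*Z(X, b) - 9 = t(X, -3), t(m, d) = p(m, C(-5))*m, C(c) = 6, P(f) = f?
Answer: -945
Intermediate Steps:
t(m, d) = 6 (t(m, d) = (6/m)*m = 6)
Z(X, b) = 15/8 (Z(X, b) = 9/8 + (⅛)*6 = 9/8 + ¾ = 15/8)
(Z(P(4), -2)*24)*(-21) = ((15/8)*24)*(-21) = 45*(-21) = -945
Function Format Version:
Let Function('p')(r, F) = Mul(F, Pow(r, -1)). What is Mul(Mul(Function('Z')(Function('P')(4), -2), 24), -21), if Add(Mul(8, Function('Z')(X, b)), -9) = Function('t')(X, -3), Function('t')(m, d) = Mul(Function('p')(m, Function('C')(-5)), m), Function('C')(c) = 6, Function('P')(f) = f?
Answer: -945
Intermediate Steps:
Function('t')(m, d) = 6 (Function('t')(m, d) = Mul(Mul(6, Pow(m, -1)), m) = 6)
Function('Z')(X, b) = Rational(15, 8) (Function('Z')(X, b) = Add(Rational(9, 8), Mul(Rational(1, 8), 6)) = Add(Rational(9, 8), Rational(3, 4)) = Rational(15, 8))
Mul(Mul(Function('Z')(Function('P')(4), -2), 24), -21) = Mul(Mul(Rational(15, 8), 24), -21) = Mul(45, -21) = -945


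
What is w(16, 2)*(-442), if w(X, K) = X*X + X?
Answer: -120224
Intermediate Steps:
w(X, K) = X + X**2 (w(X, K) = X**2 + X = X + X**2)
w(16, 2)*(-442) = (16*(1 + 16))*(-442) = (16*17)*(-442) = 272*(-442) = -120224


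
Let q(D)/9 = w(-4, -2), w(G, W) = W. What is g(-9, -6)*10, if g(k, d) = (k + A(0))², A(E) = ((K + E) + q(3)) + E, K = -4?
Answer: 9610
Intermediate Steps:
q(D) = -18 (q(D) = 9*(-2) = -18)
A(E) = -22 + 2*E (A(E) = ((-4 + E) - 18) + E = (-22 + E) + E = -22 + 2*E)
g(k, d) = (-22 + k)² (g(k, d) = (k + (-22 + 2*0))² = (k + (-22 + 0))² = (k - 22)² = (-22 + k)²)
g(-9, -6)*10 = (-22 - 9)²*10 = (-31)²*10 = 961*10 = 9610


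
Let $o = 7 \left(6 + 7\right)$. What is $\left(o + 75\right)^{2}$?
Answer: $27556$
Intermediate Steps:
$o = 91$ ($o = 7 \cdot 13 = 91$)
$\left(o + 75\right)^{2} = \left(91 + 75\right)^{2} = 166^{2} = 27556$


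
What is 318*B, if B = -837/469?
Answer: -266166/469 ≈ -567.52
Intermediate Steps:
B = -837/469 (B = -837*1/469 = -837/469 ≈ -1.7846)
318*B = 318*(-837/469) = -266166/469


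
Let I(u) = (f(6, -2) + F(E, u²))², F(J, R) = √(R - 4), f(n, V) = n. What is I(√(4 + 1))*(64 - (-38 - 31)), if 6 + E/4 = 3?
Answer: 6517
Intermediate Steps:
E = -12 (E = -24 + 4*3 = -24 + 12 = -12)
F(J, R) = √(-4 + R)
I(u) = (6 + √(-4 + u²))²
I(√(4 + 1))*(64 - (-38 - 31)) = (6 + √(-4 + (√(4 + 1))²))²*(64 - (-38 - 31)) = (6 + √(-4 + (√5)²))²*(64 - 1*(-69)) = (6 + √(-4 + 5))²*(64 + 69) = (6 + √1)²*133 = (6 + 1)²*133 = 7²*133 = 49*133 = 6517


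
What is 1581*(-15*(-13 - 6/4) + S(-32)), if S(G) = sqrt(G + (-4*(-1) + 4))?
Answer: 687735/2 + 3162*I*sqrt(6) ≈ 3.4387e+5 + 7745.3*I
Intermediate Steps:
S(G) = sqrt(8 + G) (S(G) = sqrt(G + (4 + 4)) = sqrt(G + 8) = sqrt(8 + G))
1581*(-15*(-13 - 6/4) + S(-32)) = 1581*(-15*(-13 - 6/4) + sqrt(8 - 32)) = 1581*(-15*(-13 - 6*1/4) + sqrt(-24)) = 1581*(-15*(-13 - 3/2) + 2*I*sqrt(6)) = 1581*(-15*(-29/2) + 2*I*sqrt(6)) = 1581*(435/2 + 2*I*sqrt(6)) = 687735/2 + 3162*I*sqrt(6)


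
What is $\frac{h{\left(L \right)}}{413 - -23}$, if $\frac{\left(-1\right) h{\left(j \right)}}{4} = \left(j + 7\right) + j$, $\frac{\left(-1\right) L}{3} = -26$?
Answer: $- \frac{163}{109} \approx -1.4954$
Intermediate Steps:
$L = 78$ ($L = \left(-3\right) \left(-26\right) = 78$)
$h{\left(j \right)} = -28 - 8 j$ ($h{\left(j \right)} = - 4 \left(\left(j + 7\right) + j\right) = - 4 \left(\left(7 + j\right) + j\right) = - 4 \left(7 + 2 j\right) = -28 - 8 j$)
$\frac{h{\left(L \right)}}{413 - -23} = \frac{-28 - 624}{413 - -23} = \frac{-28 - 624}{413 + 23} = - \frac{652}{436} = \left(-652\right) \frac{1}{436} = - \frac{163}{109}$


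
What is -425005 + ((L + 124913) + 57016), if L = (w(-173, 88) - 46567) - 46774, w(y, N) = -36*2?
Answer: -336489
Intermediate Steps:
w(y, N) = -72
L = -93413 (L = (-72 - 46567) - 46774 = -46639 - 46774 = -93413)
-425005 + ((L + 124913) + 57016) = -425005 + ((-93413 + 124913) + 57016) = -425005 + (31500 + 57016) = -425005 + 88516 = -336489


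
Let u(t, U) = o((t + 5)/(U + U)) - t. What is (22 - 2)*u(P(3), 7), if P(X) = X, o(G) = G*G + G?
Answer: -2060/49 ≈ -42.041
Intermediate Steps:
o(G) = G + G**2 (o(G) = G**2 + G = G + G**2)
u(t, U) = -t + (1 + (5 + t)/(2*U))*(5 + t)/(2*U) (u(t, U) = ((t + 5)/(U + U))*(1 + (t + 5)/(U + U)) - t = ((5 + t)/((2*U)))*(1 + (5 + t)/((2*U))) - t = ((5 + t)*(1/(2*U)))*(1 + (5 + t)*(1/(2*U))) - t = ((5 + t)/(2*U))*(1 + (5 + t)/(2*U)) - t = (1 + (5 + t)/(2*U))*(5 + t)/(2*U) - t = -t + (1 + (5 + t)/(2*U))*(5 + t)/(2*U))
(22 - 2)*u(P(3), 7) = (22 - 2)*((-1*3*7**2 + (5 + 3)*(5 + 3 + 2*7)/4)/7**2) = 20*((-1*3*49 + (1/4)*8*(5 + 3 + 14))/49) = 20*((-147 + (1/4)*8*22)/49) = 20*((-147 + 44)/49) = 20*((1/49)*(-103)) = 20*(-103/49) = -2060/49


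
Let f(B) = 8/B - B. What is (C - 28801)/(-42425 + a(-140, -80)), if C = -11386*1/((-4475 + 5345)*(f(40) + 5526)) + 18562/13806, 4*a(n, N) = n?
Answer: 14377128526961/21196532244420 ≈ 0.67828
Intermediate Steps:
f(B) = -B + 8/B
a(n, N) = n/4
C = 7369926626/5491329597 (C = -11386*1/((-4475 + 5345)*((-1*40 + 8/40) + 5526)) + 18562/13806 = -11386*1/(870*((-40 + 8*(1/40)) + 5526)) + 18562*(1/13806) = -11386*1/(870*((-40 + ⅕) + 5526)) + 9281/6903 = -11386*1/(870*(-199/5 + 5526)) + 9281/6903 = -11386/((27431/5)*870) + 9281/6903 = -11386/4772994 + 9281/6903 = -11386*1/4772994 + 9281/6903 = -5693/2386497 + 9281/6903 = 7369926626/5491329597 ≈ 1.3421)
(C - 28801)/(-42425 + a(-140, -80)) = (7369926626/5491329597 - 28801)/(-42425 + (¼)*(-140)) = -158148413796571/(5491329597*(-42425 - 35)) = -158148413796571/5491329597/(-42460) = -158148413796571/5491329597*(-1/42460) = 14377128526961/21196532244420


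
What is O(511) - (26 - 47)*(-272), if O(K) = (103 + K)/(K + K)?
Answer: -2918525/511 ≈ -5711.4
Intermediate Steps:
O(K) = (103 + K)/(2*K) (O(K) = (103 + K)/((2*K)) = (103 + K)*(1/(2*K)) = (103 + K)/(2*K))
O(511) - (26 - 47)*(-272) = (½)*(103 + 511)/511 - (26 - 47)*(-272) = (½)*(1/511)*614 - (-21)*(-272) = 307/511 - 1*5712 = 307/511 - 5712 = -2918525/511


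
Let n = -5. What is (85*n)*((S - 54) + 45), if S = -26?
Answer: 14875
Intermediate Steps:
(85*n)*((S - 54) + 45) = (85*(-5))*((-26 - 54) + 45) = -425*(-80 + 45) = -425*(-35) = 14875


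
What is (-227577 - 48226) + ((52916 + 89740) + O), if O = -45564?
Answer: -178711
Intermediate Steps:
(-227577 - 48226) + ((52916 + 89740) + O) = (-227577 - 48226) + ((52916 + 89740) - 45564) = -275803 + (142656 - 45564) = -275803 + 97092 = -178711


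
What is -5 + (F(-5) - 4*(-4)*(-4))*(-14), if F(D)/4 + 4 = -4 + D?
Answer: 1619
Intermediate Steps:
F(D) = -32 + 4*D (F(D) = -16 + 4*(-4 + D) = -16 + (-16 + 4*D) = -32 + 4*D)
-5 + (F(-5) - 4*(-4)*(-4))*(-14) = -5 + ((-32 + 4*(-5)) - 4*(-4)*(-4))*(-14) = -5 + ((-32 - 20) + 16*(-4))*(-14) = -5 + (-52 - 64)*(-14) = -5 - 116*(-14) = -5 + 1624 = 1619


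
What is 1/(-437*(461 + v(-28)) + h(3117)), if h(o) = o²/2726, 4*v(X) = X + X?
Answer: -2726/522778425 ≈ -5.2144e-6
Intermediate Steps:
v(X) = X/2 (v(X) = (X + X)/4 = (2*X)/4 = X/2)
h(o) = o²/2726 (h(o) = o²*(1/2726) = o²/2726)
1/(-437*(461 + v(-28)) + h(3117)) = 1/(-437*(461 + (½)*(-28)) + (1/2726)*3117²) = 1/(-437*(461 - 14) + (1/2726)*9715689) = 1/(-437*447 + 9715689/2726) = 1/(-195339 + 9715689/2726) = 1/(-522778425/2726) = -2726/522778425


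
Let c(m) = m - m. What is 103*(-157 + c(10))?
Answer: -16171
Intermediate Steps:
c(m) = 0
103*(-157 + c(10)) = 103*(-157 + 0) = 103*(-157) = -16171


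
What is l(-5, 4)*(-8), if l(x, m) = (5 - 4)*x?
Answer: 40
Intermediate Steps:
l(x, m) = x (l(x, m) = 1*x = x)
l(-5, 4)*(-8) = -5*(-8) = 40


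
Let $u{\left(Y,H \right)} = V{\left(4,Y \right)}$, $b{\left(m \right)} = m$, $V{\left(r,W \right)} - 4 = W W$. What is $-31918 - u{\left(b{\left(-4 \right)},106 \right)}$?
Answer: $-31938$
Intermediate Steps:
$V{\left(r,W \right)} = 4 + W^{2}$ ($V{\left(r,W \right)} = 4 + W W = 4 + W^{2}$)
$u{\left(Y,H \right)} = 4 + Y^{2}$
$-31918 - u{\left(b{\left(-4 \right)},106 \right)} = -31918 - \left(4 + \left(-4\right)^{2}\right) = -31918 - \left(4 + 16\right) = -31918 - 20 = -31938$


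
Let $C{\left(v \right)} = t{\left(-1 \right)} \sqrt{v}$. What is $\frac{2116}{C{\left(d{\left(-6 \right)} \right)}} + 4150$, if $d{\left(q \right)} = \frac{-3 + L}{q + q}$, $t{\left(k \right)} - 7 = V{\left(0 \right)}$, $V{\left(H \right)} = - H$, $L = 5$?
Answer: $4150 - \frac{2116 i \sqrt{6}}{7} \approx 4150.0 - 740.45 i$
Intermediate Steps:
$t{\left(k \right)} = 7$ ($t{\left(k \right)} = 7 - 0 = 7 + 0 = 7$)
$d{\left(q \right)} = \frac{1}{q}$ ($d{\left(q \right)} = \frac{-3 + 5}{q + q} = \frac{2}{2 q} = 2 \frac{1}{2 q} = \frac{1}{q}$)
$C{\left(v \right)} = 7 \sqrt{v}$
$\frac{2116}{C{\left(d{\left(-6 \right)} \right)}} + 4150 = \frac{2116}{7 \sqrt{\frac{1}{-6}}} + 4150 = \frac{2116}{7 \sqrt{- \frac{1}{6}}} + 4150 = \frac{2116}{7 \frac{i \sqrt{6}}{6}} + 4150 = \frac{2116}{\frac{7}{6} i \sqrt{6}} + 4150 = 2116 \left(- \frac{i \sqrt{6}}{7}\right) + 4150 = - \frac{2116 i \sqrt{6}}{7} + 4150 = 4150 - \frac{2116 i \sqrt{6}}{7}$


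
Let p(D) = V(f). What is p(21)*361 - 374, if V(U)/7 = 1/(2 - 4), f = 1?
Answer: -3275/2 ≈ -1637.5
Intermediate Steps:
V(U) = -7/2 (V(U) = 7/(2 - 4) = 7/(-2) = 7*(-½) = -7/2)
p(D) = -7/2
p(21)*361 - 374 = -7/2*361 - 374 = -2527/2 - 374 = -3275/2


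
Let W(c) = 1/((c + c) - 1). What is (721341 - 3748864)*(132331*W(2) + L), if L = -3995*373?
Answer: 13133618810702/3 ≈ 4.3779e+12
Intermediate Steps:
L = -1490135
W(c) = 1/(-1 + 2*c) (W(c) = 1/(2*c - 1) = 1/(-1 + 2*c))
(721341 - 3748864)*(132331*W(2) + L) = (721341 - 3748864)*(132331/(-1 + 2*2) - 1490135) = -3027523*(132331/(-1 + 4) - 1490135) = -3027523*(132331/3 - 1490135) = -3027523*(-4338074/3) = 13133618810702/3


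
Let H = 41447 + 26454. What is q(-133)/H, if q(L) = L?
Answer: -133/67901 ≈ -0.0019587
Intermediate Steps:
H = 67901
q(-133)/H = -133/67901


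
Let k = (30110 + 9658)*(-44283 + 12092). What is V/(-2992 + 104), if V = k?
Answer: 160021461/361 ≈ 4.4327e+5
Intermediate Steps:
k = -1280171688 (k = 39768*(-32191) = -1280171688)
V = -1280171688
V/(-2992 + 104) = -1280171688/(-2992 + 104) = -1280171688/(-2888) = -1280171688*(-1/2888) = 160021461/361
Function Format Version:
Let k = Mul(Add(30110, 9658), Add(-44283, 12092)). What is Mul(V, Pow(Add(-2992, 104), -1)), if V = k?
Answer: Rational(160021461, 361) ≈ 4.4327e+5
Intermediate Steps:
k = -1280171688 (k = Mul(39768, -32191) = -1280171688)
V = -1280171688
Mul(V, Pow(Add(-2992, 104), -1)) = Mul(-1280171688, Pow(Add(-2992, 104), -1)) = Mul(-1280171688, Pow(-2888, -1)) = Mul(-1280171688, Rational(-1, 2888)) = Rational(160021461, 361)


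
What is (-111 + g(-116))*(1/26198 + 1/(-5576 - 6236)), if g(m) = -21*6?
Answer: 1704741/154725388 ≈ 0.011018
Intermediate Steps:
g(m) = -126
(-111 + g(-116))*(1/26198 + 1/(-5576 - 6236)) = (-111 - 126)*(1/26198 + 1/(-5576 - 6236)) = -237*(1/26198 + 1/(-11812)) = -237*(1/26198 - 1/11812) = -237*(-7193/154725388) = 1704741/154725388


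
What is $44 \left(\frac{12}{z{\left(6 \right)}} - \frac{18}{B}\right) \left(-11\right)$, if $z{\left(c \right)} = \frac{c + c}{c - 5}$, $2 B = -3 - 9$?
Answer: $-1936$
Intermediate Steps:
$B = -6$ ($B = \frac{-3 - 9}{2} = \frac{1}{2} \left(-12\right) = -6$)
$z{\left(c \right)} = \frac{2 c}{-5 + c}$
$44 \left(\frac{12}{z{\left(6 \right)}} - \frac{18}{B}\right) \left(-11\right) = 44 \left(\frac{12}{2 \cdot 6 \frac{1}{-5 + 6}} - \frac{18}{-6}\right) \left(-11\right) = 44 \left(\frac{12}{2 \cdot 6 \cdot 1^{-1}} - -3\right) \left(-11\right) = 44 \left(\frac{12}{2 \cdot 6 \cdot 1} + 3\right) \left(-11\right) = 44 \left(\frac{12}{12} + 3\right) \left(-11\right) = 44 \left(12 \cdot \frac{1}{12} + 3\right) \left(-11\right) = 44 \left(1 + 3\right) \left(-11\right) = 44 \cdot 4 \left(-11\right) = 176 \left(-11\right) = -1936$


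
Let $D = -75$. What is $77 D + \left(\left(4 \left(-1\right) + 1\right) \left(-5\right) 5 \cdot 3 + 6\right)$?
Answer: $-5544$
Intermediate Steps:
$77 D + \left(\left(4 \left(-1\right) + 1\right) \left(-5\right) 5 \cdot 3 + 6\right) = 77 \left(-75\right) + \left(\left(4 \left(-1\right) + 1\right) \left(-5\right) 5 \cdot 3 + 6\right) = -5775 + \left(\left(-4 + 1\right) \left(\left(-25\right) 3\right) + 6\right) = -5775 + \left(\left(-3\right) \left(-75\right) + 6\right) = -5775 + \left(225 + 6\right) = -5775 + 231 = -5544$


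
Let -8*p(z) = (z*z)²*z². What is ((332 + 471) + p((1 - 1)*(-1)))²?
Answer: 644809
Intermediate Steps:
p(z) = -z⁶/8 (p(z) = -(z*z)²*z²/8 = -(z²)²*z²/8 = -z⁴*z²/8 = -z⁶/8)
((332 + 471) + p((1 - 1)*(-1)))² = ((332 + 471) - (1 - 1)⁶/8)² = (803 - (0*(-1))⁶/8)² = (803 - ⅛*0⁶)² = (803 - ⅛*0)² = (803 + 0)² = 803² = 644809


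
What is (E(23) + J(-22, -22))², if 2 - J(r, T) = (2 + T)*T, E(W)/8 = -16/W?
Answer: 104080804/529 ≈ 1.9675e+5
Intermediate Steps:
E(W) = -128/W (E(W) = 8*(-16/W) = -128/W)
J(r, T) = 2 - T*(2 + T) (J(r, T) = 2 - (2 + T)*T = 2 - T*(2 + T))
(E(23) + J(-22, -22))² = (-128/23 + (2 - 1*(-22)² - 2*(-22)))² = (-128*1/23 + (2 - 1*484 + 44))² = (-128/23 + (2 - 484 + 44))² = (-128/23 - 438)² = (-10202/23)² = 104080804/529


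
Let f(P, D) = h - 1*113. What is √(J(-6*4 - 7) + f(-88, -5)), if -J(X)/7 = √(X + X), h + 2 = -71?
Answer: √(-186 - 7*I*√62) ≈ 1.9994 - 13.784*I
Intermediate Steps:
h = -73 (h = -2 - 71 = -73)
J(X) = -7*√2*√X (J(X) = -7*√(X + X) = -7*√2*√X)
f(P, D) = -186 (f(P, D) = -73 - 1*113 = -73 - 113 = -186)
√(J(-6*4 - 7) + f(-88, -5)) = √(-7*√2*√(-6*4 - 7) - 186) = √(-7*√2*√(-24 - 7) - 186) = √(-7*√2*√(-31) - 186) = √(-7*√2*I*√31 - 186) = √(-7*I*√62 - 186) = √(-186 - 7*I*√62)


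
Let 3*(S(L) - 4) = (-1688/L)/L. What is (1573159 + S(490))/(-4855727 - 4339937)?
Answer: -283287326803/1655909194800 ≈ -0.17108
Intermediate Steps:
S(L) = 4 - 1688/(3*L**2) (S(L) = 4 + ((-1688/L)/L)/3 = 4 + (-1688/L**2)/3 = 4 - 1688/(3*L**2))
(1573159 + S(490))/(-4855727 - 4339937) = (1573159 + (4 - 1688/3/490**2))/(-4855727 - 4339937) = (1573159 + (4 - 1688/3*1/240100))/(-9195664) = (1573159 + (4 - 422/180075))*(-1/9195664) = (1573159 + 719878/180075)*(-1/9195664) = (283287326803/180075)*(-1/9195664) = -283287326803/1655909194800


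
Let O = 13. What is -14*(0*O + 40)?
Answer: -560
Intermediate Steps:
-14*(0*O + 40) = -14*(0*13 + 40) = -14*(0 + 40) = -14*40 = -560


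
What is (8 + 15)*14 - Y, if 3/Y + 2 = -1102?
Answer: 118497/368 ≈ 322.00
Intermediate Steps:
Y = -1/368 (Y = 3/(-2 - 1102) = 3/(-1104) = 3*(-1/1104) = -1/368 ≈ -0.0027174)
(8 + 15)*14 - Y = (8 + 15)*14 - 1*(-1/368) = 23*14 + 1/368 = 322 + 1/368 = 118497/368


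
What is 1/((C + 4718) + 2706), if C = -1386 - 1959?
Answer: 1/4079 ≈ 0.00024516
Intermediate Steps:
C = -3345
1/((C + 4718) + 2706) = 1/((-3345 + 4718) + 2706) = 1/(1373 + 2706) = 1/4079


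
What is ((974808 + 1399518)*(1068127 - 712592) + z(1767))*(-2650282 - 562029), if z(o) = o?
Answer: -2711691592235335047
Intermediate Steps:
((974808 + 1399518)*(1068127 - 712592) + z(1767))*(-2650282 - 562029) = ((974808 + 1399518)*(1068127 - 712592) + 1767)*(-2650282 - 562029) = (2374326*355535 + 1767)*(-3212311) = (844155994410 + 1767)*(-3212311) = 844155996177*(-3212311) = -2711691592235335047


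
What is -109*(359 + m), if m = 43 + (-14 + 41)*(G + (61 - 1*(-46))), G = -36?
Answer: -252771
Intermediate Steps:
m = 1960 (m = 43 + (-14 + 41)*(-36 + (61 - 1*(-46))) = 43 + 27*(-36 + (61 + 46)) = 43 + 27*(-36 + 107) = 43 + 27*71 = 43 + 1917 = 1960)
-109*(359 + m) = -109*(359 + 1960) = -109*2319 = -252771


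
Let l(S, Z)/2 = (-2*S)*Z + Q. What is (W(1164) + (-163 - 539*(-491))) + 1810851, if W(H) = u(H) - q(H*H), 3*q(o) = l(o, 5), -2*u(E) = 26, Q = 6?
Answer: 11107960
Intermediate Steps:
u(E) = -13 (u(E) = -½*26 = -13)
l(S, Z) = 12 - 4*S*Z (l(S, Z) = 2*((-2*S)*Z + 6) = 2*(-2*S*Z + 6) = 2*(6 - 2*S*Z) = 12 - 4*S*Z)
q(o) = 4 - 20*o/3 (q(o) = (12 - 4*o*5)/3 = (12 - 20*o)/3 = 4 - 20*o/3)
W(H) = -17 + 20*H²/3 (W(H) = -13 - (4 - 20*H*H/3) = -13 - (4 - 20*H²/3) = -13 + (-4 + 20*H²/3) = -17 + 20*H²/3)
(W(1164) + (-163 - 539*(-491))) + 1810851 = ((-17 + (20/3)*1164²) + (-163 - 539*(-491))) + 1810851 = ((-17 + (20/3)*1354896) + (-163 + 264649)) + 1810851 = ((-17 + 9032640) + 264486) + 1810851 = (9032623 + 264486) + 1810851 = 9297109 + 1810851 = 11107960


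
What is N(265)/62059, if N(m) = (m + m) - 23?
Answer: 507/62059 ≈ 0.0081697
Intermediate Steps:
N(m) = -23 + 2*m (N(m) = 2*m - 23 = -23 + 2*m)
N(265)/62059 = (-23 + 2*265)/62059 = (-23 + 530)*(1/62059) = 507*(1/62059) = 507/62059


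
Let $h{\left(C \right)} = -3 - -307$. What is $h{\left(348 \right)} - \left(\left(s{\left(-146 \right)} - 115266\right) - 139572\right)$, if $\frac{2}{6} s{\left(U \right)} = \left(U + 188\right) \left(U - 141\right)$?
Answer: $291304$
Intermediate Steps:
$s{\left(U \right)} = 3 \left(-141 + U\right) \left(188 + U\right)$ ($s{\left(U \right)} = 3 \left(U + 188\right) \left(U - 141\right) = 3 \left(188 + U\right) \left(-141 + U\right) = 3 \left(-141 + U\right) \left(188 + U\right)$)
$h{\left(C \right)} = 304$ ($h{\left(C \right)} = -3 + 307 = 304$)
$h{\left(348 \right)} - \left(\left(s{\left(-146 \right)} - 115266\right) - 139572\right) = 304 - \left(\left(\left(-79524 + 3 \left(-146\right)^{2} + 141 \left(-146\right)\right) - 115266\right) - 139572\right) = 304 - \left(\left(\left(-79524 + 3 \cdot 21316 - 20586\right) - 115266\right) - 139572\right) = 304 - \left(\left(\left(-79524 + 63948 - 20586\right) - 115266\right) - 139572\right) = 304 - \left(\left(-36162 - 115266\right) - 139572\right) = 304 - \left(-151428 - 139572\right) = 304 - -291000 = 304 + 291000 = 291304$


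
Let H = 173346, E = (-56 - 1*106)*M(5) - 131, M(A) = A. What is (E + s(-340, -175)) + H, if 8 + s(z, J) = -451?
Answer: 171946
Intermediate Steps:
s(z, J) = -459 (s(z, J) = -8 - 451 = -459)
E = -941 (E = (-56 - 1*106)*5 - 131 = (-56 - 106)*5 - 131 = -162*5 - 131 = -810 - 131 = -941)
(E + s(-340, -175)) + H = (-941 - 459) + 173346 = -1400 + 173346 = 171946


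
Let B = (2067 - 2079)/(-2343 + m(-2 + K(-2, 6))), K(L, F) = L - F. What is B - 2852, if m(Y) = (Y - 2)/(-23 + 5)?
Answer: -20040968/7027 ≈ -2852.0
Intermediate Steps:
m(Y) = ⅑ - Y/18 (m(Y) = (-2 + Y)/(-18) = (-2 + Y)*(-1/18) = ⅑ - Y/18)
B = 36/7027 (B = (2067 - 2079)/(-2343 + (⅑ - (-2 + (-2 - 1*6))/18)) = -12/(-2343 + (⅑ - (-2 + (-2 - 6))/18)) = -12/(-2343 + (⅑ - (-2 - 8)/18)) = -12/(-2343 + (⅑ - 1/18*(-10))) = -12/(-2343 + (⅑ + 5/9)) = -12/(-2343 + ⅔) = -12/(-7027/3) = -12*(-3/7027) = 36/7027 ≈ 0.0051231)
B - 2852 = 36/7027 - 2852 = -20040968/7027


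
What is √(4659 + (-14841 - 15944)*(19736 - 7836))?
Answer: I*√366336841 ≈ 19140.0*I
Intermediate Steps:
√(4659 + (-14841 - 15944)*(19736 - 7836)) = √(4659 - 30785*11900) = √(4659 - 366341500) = √(-366336841) = I*√366336841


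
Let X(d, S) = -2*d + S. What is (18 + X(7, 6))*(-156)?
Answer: -1560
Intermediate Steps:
X(d, S) = S - 2*d
(18 + X(7, 6))*(-156) = (18 + (6 - 2*7))*(-156) = (18 + (6 - 14))*(-156) = (18 - 8)*(-156) = 10*(-156) = -1560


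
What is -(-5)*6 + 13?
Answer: 43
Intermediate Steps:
-(-5)*6 + 13 = -5*(-6) + 13 = 30 + 13 = 43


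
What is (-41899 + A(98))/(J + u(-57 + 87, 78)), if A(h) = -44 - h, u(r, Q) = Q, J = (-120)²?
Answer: -42041/14478 ≈ -2.9038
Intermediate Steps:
J = 14400
(-41899 + A(98))/(J + u(-57 + 87, 78)) = (-41899 + (-44 - 1*98))/(14400 + 78) = (-41899 + (-44 - 98))/14478 = (-41899 - 142)*(1/14478) = -42041*1/14478 = -42041/14478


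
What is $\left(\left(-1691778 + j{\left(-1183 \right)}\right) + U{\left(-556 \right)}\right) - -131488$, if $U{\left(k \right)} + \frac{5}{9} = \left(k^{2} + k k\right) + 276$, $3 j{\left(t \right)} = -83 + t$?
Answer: $- \frac{8479481}{9} \approx -9.4216 \cdot 10^{5}$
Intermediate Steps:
$j{\left(t \right)} = - \frac{83}{3} + \frac{t}{3}$ ($j{\left(t \right)} = \frac{-83 + t}{3} = - \frac{83}{3} + \frac{t}{3}$)
$U{\left(k \right)} = \frac{2479}{9} + 2 k^{2}$ ($U{\left(k \right)} = - \frac{5}{9} + \left(\left(k^{2} + k k\right) + 276\right) = - \frac{5}{9} + \left(\left(k^{2} + k^{2}\right) + 276\right) = - \frac{5}{9} + \left(2 k^{2} + 276\right) = - \frac{5}{9} + \left(276 + 2 k^{2}\right) = \frac{2479}{9} + 2 k^{2}$)
$\left(\left(-1691778 + j{\left(-1183 \right)}\right) + U{\left(-556 \right)}\right) - -131488 = \left(\left(-1691778 + \left(- \frac{83}{3} + \frac{1}{3} \left(-1183\right)\right)\right) + \left(\frac{2479}{9} + 2 \left(-556\right)^{2}\right)\right) - -131488 = \left(\left(-1691778 - 422\right) + \left(\frac{2479}{9} + 2 \cdot 309136\right)\right) + \left(131580 - 92\right) = \left(\left(-1691778 - 422\right) + \left(\frac{2479}{9} + 618272\right)\right) + 131488 = \left(-1692200 + \frac{5566927}{9}\right) + 131488 = - \frac{9662873}{9} + 131488 = - \frac{8479481}{9}$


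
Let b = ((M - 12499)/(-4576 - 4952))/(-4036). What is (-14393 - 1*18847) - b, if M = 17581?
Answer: -213040745167/6409168 ≈ -33240.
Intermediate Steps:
b = 847/6409168 (b = ((17581 - 12499)/(-4576 - 4952))/(-4036) = (5082/(-9528))*(-1/4036) = (5082*(-1/9528))*(-1/4036) = -847/1588*(-1/4036) = 847/6409168 ≈ 0.00013215)
(-14393 - 1*18847) - b = (-14393 - 1*18847) - 1*847/6409168 = (-14393 - 18847) - 847/6409168 = -33240 - 847/6409168 = -213040745167/6409168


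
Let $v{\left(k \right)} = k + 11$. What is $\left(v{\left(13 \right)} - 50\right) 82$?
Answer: $-2132$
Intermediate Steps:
$v{\left(k \right)} = 11 + k$
$\left(v{\left(13 \right)} - 50\right) 82 = \left(\left(11 + 13\right) - 50\right) 82 = \left(24 - 50\right) 82 = \left(-26\right) 82 = -2132$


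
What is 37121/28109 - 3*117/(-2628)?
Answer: 11935583/8207828 ≈ 1.4542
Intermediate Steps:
37121/28109 - 3*117/(-2628) = 37121*(1/28109) - 351*(-1/2628) = 37121/28109 + 39/292 = 11935583/8207828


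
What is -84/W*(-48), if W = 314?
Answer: 2016/157 ≈ 12.841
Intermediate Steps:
-84/W*(-48) = -84/314*(-48) = -84*1/314*(-48) = -42/157*(-48) = 2016/157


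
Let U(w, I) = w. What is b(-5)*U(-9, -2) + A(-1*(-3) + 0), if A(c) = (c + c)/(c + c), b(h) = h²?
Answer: -224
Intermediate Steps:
A(c) = 1 (A(c) = (2*c)/((2*c)) = (2*c)*(1/(2*c)) = 1)
b(-5)*U(-9, -2) + A(-1*(-3) + 0) = (-5)²*(-9) + 1 = 25*(-9) + 1 = -225 + 1 = -224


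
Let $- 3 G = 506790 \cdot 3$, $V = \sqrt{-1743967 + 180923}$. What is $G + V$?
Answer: $-506790 + 2 i \sqrt{390761} \approx -5.0679 \cdot 10^{5} + 1250.2 i$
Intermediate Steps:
$V = 2 i \sqrt{390761}$ ($V = \sqrt{-1563044} = 2 i \sqrt{390761} \approx 1250.2 i$)
$G = -506790$ ($G = - \frac{506790 \cdot 3}{3} = \left(- \frac{1}{3}\right) 1520370 = -506790$)
$G + V = -506790 + 2 i \sqrt{390761}$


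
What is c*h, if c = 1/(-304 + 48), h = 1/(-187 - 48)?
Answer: 1/60160 ≈ 1.6622e-5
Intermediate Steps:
h = -1/235 (h = 1/(-235) = -1/235 ≈ -0.0042553)
c = -1/256 (c = 1/(-256) = -1/256 ≈ -0.0039063)
c*h = -1/256*(-1/235) = 1/60160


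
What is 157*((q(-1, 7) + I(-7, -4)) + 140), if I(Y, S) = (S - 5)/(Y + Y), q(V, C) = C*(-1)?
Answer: 293747/14 ≈ 20982.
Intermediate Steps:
q(V, C) = -C
I(Y, S) = (-5 + S)/(2*Y) (I(Y, S) = (-5 + S)/((2*Y)) = (-5 + S)*(1/(2*Y)) = (-5 + S)/(2*Y))
157*((q(-1, 7) + I(-7, -4)) + 140) = 157*((-1*7 + (½)*(-5 - 4)/(-7)) + 140) = 157*((-7 + (½)*(-⅐)*(-9)) + 140) = 157*((-7 + 9/14) + 140) = 157*(-89/14 + 140) = 157*(1871/14) = 293747/14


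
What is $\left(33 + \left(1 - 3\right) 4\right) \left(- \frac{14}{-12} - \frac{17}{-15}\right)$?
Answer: $\frac{115}{2} \approx 57.5$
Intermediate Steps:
$\left(33 + \left(1 - 3\right) 4\right) \left(- \frac{14}{-12} - \frac{17}{-15}\right) = \left(33 - 8\right) \left(\left(-14\right) \left(- \frac{1}{12}\right) - - \frac{17}{15}\right) = \left(33 - 8\right) \left(\frac{7}{6} + \frac{17}{15}\right) = 25 \cdot \frac{23}{10} = \frac{115}{2}$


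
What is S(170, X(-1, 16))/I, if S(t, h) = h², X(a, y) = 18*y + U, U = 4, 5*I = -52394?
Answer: -213160/26197 ≈ -8.1368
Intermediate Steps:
I = -52394/5 (I = (⅕)*(-52394) = -52394/5 ≈ -10479.)
X(a, y) = 4 + 18*y (X(a, y) = 18*y + 4 = 4 + 18*y)
S(170, X(-1, 16))/I = (4 + 18*16)²/(-52394/5) = (4 + 288)²*(-5/52394) = 292²*(-5/52394) = 85264*(-5/52394) = -213160/26197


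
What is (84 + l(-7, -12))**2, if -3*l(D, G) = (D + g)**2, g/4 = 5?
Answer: 6889/9 ≈ 765.44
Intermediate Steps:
g = 20 (g = 4*5 = 20)
l(D, G) = -(20 + D)**2/3 (l(D, G) = -(D + 20)**2/3 = -(20 + D)**2/3)
(84 + l(-7, -12))**2 = (84 - (20 - 7)**2/3)**2 = (84 - 1/3*13**2)**2 = (84 - 1/3*169)**2 = (84 - 169/3)**2 = (83/3)**2 = 6889/9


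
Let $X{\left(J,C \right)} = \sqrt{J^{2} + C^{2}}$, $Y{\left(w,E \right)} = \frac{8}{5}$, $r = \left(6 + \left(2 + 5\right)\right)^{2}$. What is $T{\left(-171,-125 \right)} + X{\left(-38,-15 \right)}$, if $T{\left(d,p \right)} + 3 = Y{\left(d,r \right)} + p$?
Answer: $- \frac{632}{5} + \sqrt{1669} \approx -85.547$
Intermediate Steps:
$r = 169$ ($r = \left(6 + 7\right)^{2} = 13^{2} = 169$)
$Y{\left(w,E \right)} = \frac{8}{5}$ ($Y{\left(w,E \right)} = 8 \cdot \frac{1}{5} = \frac{8}{5}$)
$T{\left(d,p \right)} = - \frac{7}{5} + p$ ($T{\left(d,p \right)} = -3 + \left(\frac{8}{5} + p\right) = - \frac{7}{5} + p$)
$X{\left(J,C \right)} = \sqrt{C^{2} + J^{2}}$
$T{\left(-171,-125 \right)} + X{\left(-38,-15 \right)} = \left(- \frac{7}{5} - 125\right) + \sqrt{\left(-15\right)^{2} + \left(-38\right)^{2}} = - \frac{632}{5} + \sqrt{225 + 1444} = - \frac{632}{5} + \sqrt{1669}$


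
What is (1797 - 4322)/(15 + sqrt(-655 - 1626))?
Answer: -37875/2506 + 2525*I*sqrt(2281)/2506 ≈ -15.114 + 48.122*I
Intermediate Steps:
(1797 - 4322)/(15 + sqrt(-655 - 1626)) = -2525/(15 + sqrt(-2281)) = -2525/(15 + I*sqrt(2281))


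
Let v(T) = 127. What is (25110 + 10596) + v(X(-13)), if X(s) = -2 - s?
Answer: 35833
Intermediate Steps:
(25110 + 10596) + v(X(-13)) = (25110 + 10596) + 127 = 35706 + 127 = 35833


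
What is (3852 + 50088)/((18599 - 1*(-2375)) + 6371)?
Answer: 3596/1823 ≈ 1.9726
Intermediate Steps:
(3852 + 50088)/((18599 - 1*(-2375)) + 6371) = 53940/((18599 + 2375) + 6371) = 53940/(20974 + 6371) = 53940/27345 = 53940*(1/27345) = 3596/1823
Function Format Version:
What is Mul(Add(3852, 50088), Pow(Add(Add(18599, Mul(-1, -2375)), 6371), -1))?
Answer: Rational(3596, 1823) ≈ 1.9726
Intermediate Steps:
Mul(Add(3852, 50088), Pow(Add(Add(18599, Mul(-1, -2375)), 6371), -1)) = Mul(53940, Pow(Add(Add(18599, 2375), 6371), -1)) = Mul(53940, Pow(Add(20974, 6371), -1)) = Mul(53940, Pow(27345, -1)) = Mul(53940, Rational(1, 27345)) = Rational(3596, 1823)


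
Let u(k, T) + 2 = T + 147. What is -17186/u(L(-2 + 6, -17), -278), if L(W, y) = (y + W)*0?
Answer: 17186/133 ≈ 129.22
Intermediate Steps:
L(W, y) = 0 (L(W, y) = (W + y)*0 = 0)
u(k, T) = 145 + T (u(k, T) = -2 + (T + 147) = -2 + (147 + T) = 145 + T)
-17186/u(L(-2 + 6, -17), -278) = -17186/(145 - 278) = -17186/(-133) = -17186*(-1/133) = 17186/133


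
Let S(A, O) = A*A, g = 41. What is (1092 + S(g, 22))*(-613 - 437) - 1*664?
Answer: -2912314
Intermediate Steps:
S(A, O) = A**2
(1092 + S(g, 22))*(-613 - 437) - 1*664 = (1092 + 41**2)*(-613 - 437) - 1*664 = (1092 + 1681)*(-1050) - 664 = 2773*(-1050) - 664 = -2911650 - 664 = -2912314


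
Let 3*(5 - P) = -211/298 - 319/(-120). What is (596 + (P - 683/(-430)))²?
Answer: 1927606463347217041/5320034510400 ≈ 3.6233e+5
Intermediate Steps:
P = 233329/53640 (P = 5 - (-211/298 - 319/(-120))/3 = 5 - (-211*1/298 - 319*(-1/120))/3 = 5 - (-211/298 + 319/120)/3 = 5 - ⅓*34871/17880 = 5 - 34871/53640 = 233329/53640 ≈ 4.3499)
(596 + (P - 683/(-430)))² = (596 + (233329/53640 - 683/(-430)))² = (596 + (233329/53640 - 683*(-1/430)))² = (596 + (233329/53640 + 683/430))² = (596 + 13696759/2306520)² = (1388382679/2306520)² = 1927606463347217041/5320034510400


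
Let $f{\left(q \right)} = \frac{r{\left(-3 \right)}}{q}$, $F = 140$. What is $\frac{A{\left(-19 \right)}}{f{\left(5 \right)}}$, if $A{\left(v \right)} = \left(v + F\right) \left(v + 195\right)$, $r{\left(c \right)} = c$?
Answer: $- \frac{106480}{3} \approx -35493.0$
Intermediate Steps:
$f{\left(q \right)} = - \frac{3}{q}$
$A{\left(v \right)} = \left(140 + v\right) \left(195 + v\right)$ ($A{\left(v \right)} = \left(v + 140\right) \left(v + 195\right) = \left(140 + v\right) \left(195 + v\right)$)
$\frac{A{\left(-19 \right)}}{f{\left(5 \right)}} = \frac{27300 + \left(-19\right)^{2} + 335 \left(-19\right)}{\left(-3\right) \frac{1}{5}} = \frac{27300 + 361 - 6365}{\left(-3\right) \frac{1}{5}} = \frac{21296}{- \frac{3}{5}} = 21296 \left(- \frac{5}{3}\right) = - \frac{106480}{3}$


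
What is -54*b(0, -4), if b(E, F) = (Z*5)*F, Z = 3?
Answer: 3240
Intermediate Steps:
b(E, F) = 15*F (b(E, F) = (3*5)*F = 15*F)
-54*b(0, -4) = -810*(-4) = -54*(-60) = 3240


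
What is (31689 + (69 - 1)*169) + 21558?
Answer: 64739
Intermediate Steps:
(31689 + (69 - 1)*169) + 21558 = (31689 + 68*169) + 21558 = (31689 + 11492) + 21558 = 43181 + 21558 = 64739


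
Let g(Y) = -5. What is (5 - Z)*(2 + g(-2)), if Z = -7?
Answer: -36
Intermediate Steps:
(5 - Z)*(2 + g(-2)) = (5 - 1*(-7))*(2 - 5) = (5 + 7)*(-3) = 12*(-3) = -36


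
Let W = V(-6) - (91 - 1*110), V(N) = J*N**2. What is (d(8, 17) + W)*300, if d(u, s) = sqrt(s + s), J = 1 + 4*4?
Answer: 189300 + 300*sqrt(34) ≈ 1.9105e+5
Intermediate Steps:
J = 17 (J = 1 + 16 = 17)
d(u, s) = sqrt(2)*sqrt(s) (d(u, s) = sqrt(2*s) = sqrt(2)*sqrt(s))
V(N) = 17*N**2
W = 631 (W = 17*(-6)**2 - (91 - 1*110) = 17*36 - (91 - 110) = 612 - 1*(-19) = 612 + 19 = 631)
(d(8, 17) + W)*300 = (sqrt(2)*sqrt(17) + 631)*300 = (sqrt(34) + 631)*300 = (631 + sqrt(34))*300 = 189300 + 300*sqrt(34)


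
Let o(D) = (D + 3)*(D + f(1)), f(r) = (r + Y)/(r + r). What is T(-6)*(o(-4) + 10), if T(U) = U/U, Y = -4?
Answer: 31/2 ≈ 15.500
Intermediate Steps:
f(r) = (-4 + r)/(2*r) (f(r) = (r - 4)/(r + r) = (-4 + r)/((2*r)) = (-4 + r)*(1/(2*r)) = (-4 + r)/(2*r))
T(U) = 1
o(D) = (3 + D)*(-3/2 + D) (o(D) = (D + 3)*(D + (1/2)*(-4 + 1)/1) = (3 + D)*(D + (1/2)*1*(-3)) = (3 + D)*(D - 3/2) = (3 + D)*(-3/2 + D))
T(-6)*(o(-4) + 10) = 1*((-9/2 + (-4)**2 + (3/2)*(-4)) + 10) = 1*((-9/2 + 16 - 6) + 10) = 1*(11/2 + 10) = 1*(31/2) = 31/2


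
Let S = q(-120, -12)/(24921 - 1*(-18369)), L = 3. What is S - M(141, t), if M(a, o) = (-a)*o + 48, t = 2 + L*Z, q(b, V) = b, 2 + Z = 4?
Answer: 1558436/1443 ≈ 1080.0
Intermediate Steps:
Z = 2 (Z = -2 + 4 = 2)
t = 8 (t = 2 + 3*2 = 2 + 6 = 8)
M(a, o) = 48 - a*o (M(a, o) = -a*o + 48 = 48 - a*o)
S = -4/1443 (S = -120/(24921 - 1*(-18369)) = -120/(24921 + 18369) = -120/43290 = -120*1/43290 = -4/1443 ≈ -0.0027720)
S - M(141, t) = -4/1443 - (48 - 1*141*8) = -4/1443 - (48 - 1128) = -4/1443 - 1*(-1080) = -4/1443 + 1080 = 1558436/1443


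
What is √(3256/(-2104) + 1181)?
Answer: 2*√20395387/263 ≈ 34.343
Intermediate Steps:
√(3256/(-2104) + 1181) = √(3256*(-1/2104) + 1181) = √(-407/263 + 1181) = √(310196/263) = 2*√20395387/263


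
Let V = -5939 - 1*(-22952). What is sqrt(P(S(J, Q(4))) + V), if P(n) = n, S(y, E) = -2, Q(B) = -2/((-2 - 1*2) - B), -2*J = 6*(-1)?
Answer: sqrt(17011) ≈ 130.43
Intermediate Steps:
J = 3 (J = -3*(-1) = -1/2*(-6) = 3)
Q(B) = -2/(-4 - B) (Q(B) = -2/((-2 - 2) - B) = -2/(-4 - B))
V = 17013 (V = -5939 + 22952 = 17013)
sqrt(P(S(J, Q(4))) + V) = sqrt(-2 + 17013) = sqrt(17011)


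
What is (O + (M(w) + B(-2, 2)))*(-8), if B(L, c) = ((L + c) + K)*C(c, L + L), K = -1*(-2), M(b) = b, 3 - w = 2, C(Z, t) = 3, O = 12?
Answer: -152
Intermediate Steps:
w = 1 (w = 3 - 1*2 = 3 - 2 = 1)
K = 2
B(L, c) = 6 + 3*L + 3*c (B(L, c) = ((L + c) + 2)*3 = (2 + L + c)*3 = 6 + 3*L + 3*c)
(O + (M(w) + B(-2, 2)))*(-8) = (12 + (1 + (6 + 3*(-2) + 3*2)))*(-8) = (12 + (1 + (6 - 6 + 6)))*(-8) = (12 + (1 + 6))*(-8) = (12 + 7)*(-8) = 19*(-8) = -152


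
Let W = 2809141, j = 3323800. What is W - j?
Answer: -514659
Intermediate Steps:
W - j = 2809141 - 1*3323800 = 2809141 - 3323800 = -514659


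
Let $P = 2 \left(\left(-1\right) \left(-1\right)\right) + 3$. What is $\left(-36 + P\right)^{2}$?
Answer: $961$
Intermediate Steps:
$P = 5$ ($P = 2 \cdot 1 + 3 = 2 + 3 = 5$)
$\left(-36 + P\right)^{2} = \left(-36 + 5\right)^{2} = \left(-31\right)^{2} = 961$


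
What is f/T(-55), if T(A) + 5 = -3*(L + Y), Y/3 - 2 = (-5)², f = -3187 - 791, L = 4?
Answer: 153/10 ≈ 15.300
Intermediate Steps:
f = -3978
Y = 81 (Y = 6 + 3*(-5)² = 6 + 3*25 = 6 + 75 = 81)
T(A) = -260 (T(A) = -5 - 3*(4 + 81) = -5 - 3*85 = -5 - 255 = -260)
f/T(-55) = -3978/(-260) = -3978*(-1/260) = 153/10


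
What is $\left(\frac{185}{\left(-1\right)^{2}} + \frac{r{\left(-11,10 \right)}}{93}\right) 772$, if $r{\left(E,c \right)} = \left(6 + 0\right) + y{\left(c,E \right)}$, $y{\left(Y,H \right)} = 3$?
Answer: $\frac{4429736}{31} \approx 1.4289 \cdot 10^{5}$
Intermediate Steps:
$r{\left(E,c \right)} = 9$ ($r{\left(E,c \right)} = \left(6 + 0\right) + 3 = 6 + 3 = 9$)
$\left(\frac{185}{\left(-1\right)^{2}} + \frac{r{\left(-11,10 \right)}}{93}\right) 772 = \left(\frac{185}{\left(-1\right)^{2}} + \frac{9}{93}\right) 772 = \left(\frac{185}{1} + 9 \cdot \frac{1}{93}\right) 772 = \left(185 \cdot 1 + \frac{3}{31}\right) 772 = \left(185 + \frac{3}{31}\right) 772 = \frac{5738}{31} \cdot 772 = \frac{4429736}{31}$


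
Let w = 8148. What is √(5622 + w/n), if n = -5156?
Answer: 9*√115289449/1289 ≈ 74.969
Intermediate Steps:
√(5622 + w/n) = √(5622 + 8148/(-5156)) = √(5622 + 8148*(-1/5156)) = √(5622 - 2037/1289) = √(7244721/1289) = 9*√115289449/1289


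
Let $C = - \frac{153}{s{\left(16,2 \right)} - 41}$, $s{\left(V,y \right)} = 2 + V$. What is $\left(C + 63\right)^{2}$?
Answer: $\frac{2566404}{529} \approx 4851.4$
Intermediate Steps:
$C = \frac{153}{23}$ ($C = - \frac{153}{\left(2 + 16\right) - 41} = - \frac{153}{18 - 41} = - \frac{153}{-23} = \left(-153\right) \left(- \frac{1}{23}\right) = \frac{153}{23} \approx 6.6522$)
$\left(C + 63\right)^{2} = \left(\frac{153}{23} + 63\right)^{2} = \left(\frac{1602}{23}\right)^{2} = \frac{2566404}{529}$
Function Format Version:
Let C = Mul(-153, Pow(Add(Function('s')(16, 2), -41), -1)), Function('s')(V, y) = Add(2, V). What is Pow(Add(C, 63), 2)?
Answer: Rational(2566404, 529) ≈ 4851.4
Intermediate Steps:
C = Rational(153, 23) (C = Mul(-153, Pow(Add(Add(2, 16), -41), -1)) = Mul(-153, Pow(Add(18, -41), -1)) = Mul(-153, Pow(-23, -1)) = Mul(-153, Rational(-1, 23)) = Rational(153, 23) ≈ 6.6522)
Pow(Add(C, 63), 2) = Pow(Add(Rational(153, 23), 63), 2) = Pow(Rational(1602, 23), 2) = Rational(2566404, 529)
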